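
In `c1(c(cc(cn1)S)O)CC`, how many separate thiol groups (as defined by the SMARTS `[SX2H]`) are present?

1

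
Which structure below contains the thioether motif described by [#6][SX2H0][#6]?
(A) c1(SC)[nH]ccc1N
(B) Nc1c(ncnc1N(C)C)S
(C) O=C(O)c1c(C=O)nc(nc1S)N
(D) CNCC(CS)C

[#6][SX2H0][#6] describes an aliphatic sulfur bridging two carbons with no H on the sulfur (a thioether).
(A) contains a methylthio ether (-SCH3), which satisfies every atom and bond constraint.
(B) has a thiol (-SH) but the sulfur has H1, not H0 bridging two carbons.
(C) has a thiol (-SH) but the sulfur has H1, not H0 bridging two carbons.
(D) has a thiol (-SH) but the sulfur has H1, not H0 bridging two carbons.
So the answer is (A).

A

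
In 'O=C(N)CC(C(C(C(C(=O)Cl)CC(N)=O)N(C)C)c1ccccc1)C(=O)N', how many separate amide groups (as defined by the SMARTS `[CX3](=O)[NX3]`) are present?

3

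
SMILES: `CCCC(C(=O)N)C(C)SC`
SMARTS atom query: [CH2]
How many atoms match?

The query [CH2] means: aliphatic carbon with exactly two hydrogens.
Check the 11 heavy atoms by environment: 2× C (H2) → match; 2× C (H1) → no; 3× C (H3) → no; 1× C (H0) → no; 1× O (H0) → no; 1× N (H2) → no; 1× S (H0) → no.
That gives 2 matching atoms.

2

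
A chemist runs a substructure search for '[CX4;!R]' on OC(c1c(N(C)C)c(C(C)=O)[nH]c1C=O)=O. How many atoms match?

3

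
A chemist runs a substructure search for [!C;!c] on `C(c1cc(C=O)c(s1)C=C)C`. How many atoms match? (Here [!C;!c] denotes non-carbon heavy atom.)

2

The query [!C;!c] means: neither aliphatic nor aromatic carbon — same as [!#6].
Check the 11 heavy atoms by environment: 1× s (aromatic) → match; 4× c (aromatic) → no; 5× C → no; 1× O → match.
Summing the matching environments: 1 + 1 = 2 matching atoms.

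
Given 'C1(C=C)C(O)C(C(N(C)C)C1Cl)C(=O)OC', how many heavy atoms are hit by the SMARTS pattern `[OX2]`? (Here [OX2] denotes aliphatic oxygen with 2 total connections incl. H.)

2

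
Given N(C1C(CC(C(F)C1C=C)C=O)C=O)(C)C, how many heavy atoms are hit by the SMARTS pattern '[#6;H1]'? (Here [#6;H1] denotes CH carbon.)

8

Check the 16 heavy atoms by environment: 8× C (H1) → match; 2× C (H2) → no; 2× O (H0) → no; 1× N (H0) → no; 2× C (H3) → no; 1× F (H0) → no.
That gives 8 matching atoms.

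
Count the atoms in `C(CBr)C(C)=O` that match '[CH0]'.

The query [CH0] means: aliphatic carbon with no attached hydrogen.
Check the 6 heavy atoms by environment: 2× C (H2) → no; 1× Br (H0) → no; 1× C (H0) → match; 1× O (H0) → no; 1× C (H3) → no.
That gives 1 matching atom.

1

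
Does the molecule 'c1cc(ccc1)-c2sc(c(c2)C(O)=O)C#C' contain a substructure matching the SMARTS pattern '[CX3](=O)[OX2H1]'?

Yes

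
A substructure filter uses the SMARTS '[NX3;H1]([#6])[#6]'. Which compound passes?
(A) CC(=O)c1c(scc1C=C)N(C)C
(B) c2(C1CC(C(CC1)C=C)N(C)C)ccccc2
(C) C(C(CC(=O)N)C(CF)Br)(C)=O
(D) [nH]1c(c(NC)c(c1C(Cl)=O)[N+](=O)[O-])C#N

[NX3;H1]([#6])[#6] describes a trivalent nitrogen with one H, bonded to two carbons (a secondary amine).
(A) has a dimethylamino group (-N(CH3)2) but the nitrogen has H0, not H1.
(B) has a dimethylamino group (-N(CH3)2) but the nitrogen has H0, not H1.
(C) has a primary amide (-C(=O)NH2) but the -C(=O)NH2 nitrogen has H2, not H1.
(D) contains an N-methylamino group (-NHCH3), which satisfies every atom and bond constraint.
So the answer is (D).

D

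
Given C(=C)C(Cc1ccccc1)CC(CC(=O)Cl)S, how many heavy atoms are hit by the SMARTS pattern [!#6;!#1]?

The query [!#6;!#1] means: not carbon and not hydrogen — any heteroatom.
Check the 17 heavy atoms by environment: 8× C → no; 1× S → match; 1× O → match; 1× Cl → match; 6× c (aromatic) → no.
Summing the matching environments: 1 + 1 + 1 = 3 matching atoms.

3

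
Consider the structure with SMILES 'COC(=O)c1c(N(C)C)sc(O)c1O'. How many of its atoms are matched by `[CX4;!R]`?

3

The query [CX4;!R] means: aliphatic carbon with four total connections, not in a ring.
Check the 14 heavy atoms by environment: 1× s (aromatic, X2, in 5-ring) → no; 4× c (aromatic, X3, in 5-ring) → no; 3× O (X2, acyclic) → no; 1× C (X3, acyclic) → no; 1× O (X1, acyclic) → no; 3× C (X4, acyclic) → match; 1× N (X3, acyclic) → no.
That gives 3 matching atoms.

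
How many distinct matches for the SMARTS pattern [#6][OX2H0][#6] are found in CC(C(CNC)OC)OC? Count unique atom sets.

2

[#6][OX2H0][#6] is the SMARTS for an ether: an aliphatic oxygen bridging two carbons with no H on the oxygen.
The molecule carries 2 separate instances of a methoxy ether (-OCH3) meeting every constraint; each maps to a distinct set of atoms, giving 2 matches.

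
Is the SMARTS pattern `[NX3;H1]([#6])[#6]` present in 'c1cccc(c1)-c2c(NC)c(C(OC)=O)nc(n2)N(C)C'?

Yes

The pattern [NX3;H1]([#6])[#6] describes a trivalent nitrogen with one H, bonded to two carbons — a secondary amine.
The molecule carries an N-methylamino group (-NHCH3), whose atoms satisfy every constraint of the query, so the pattern matches.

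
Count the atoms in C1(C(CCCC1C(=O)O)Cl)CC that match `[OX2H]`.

The query [OX2H] means: aliphatic oxygen with two connections, one of which is H — an -OH oxygen.
Check the 12 heavy atoms by environment: 3× C (H1, X4) → no; 4× C (H2, X4) → no; 1× C (H0, X3) → no; 1× O (H0, X1) → no; 1× O (H1, X2) → match; 1× Cl (H0, X1) → no; 1× C (H3, X4) → no.
That gives 1 matching atom.

1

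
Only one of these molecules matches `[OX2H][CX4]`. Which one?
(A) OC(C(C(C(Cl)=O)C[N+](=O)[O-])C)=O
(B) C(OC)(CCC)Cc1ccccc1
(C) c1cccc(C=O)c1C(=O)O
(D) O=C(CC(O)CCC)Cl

D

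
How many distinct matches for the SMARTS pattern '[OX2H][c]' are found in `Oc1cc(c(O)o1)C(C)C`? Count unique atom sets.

2

[OX2H][c] is the SMARTS for a phenol: a hydroxyl oxygen attached to an aromatic carbon.
The molecule carries 2 separate instances of a hydroxyl group (-OH) meeting every constraint; each maps to a distinct set of atoms, giving 2 matches.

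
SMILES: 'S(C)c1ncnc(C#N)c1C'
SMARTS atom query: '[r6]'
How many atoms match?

The query [r6] means: r6 matches atoms in a six-membered ring.
Check the 11 heavy atoms by environment: 2× n (aromatic, in 6-ring) → match; 4× c (aromatic, in 6-ring) → match; 3× C (acyclic) → no; 1× N (acyclic) → no; 1× S (acyclic) → no.
Summing the matching environments: 2 + 4 = 6 matching atoms.

6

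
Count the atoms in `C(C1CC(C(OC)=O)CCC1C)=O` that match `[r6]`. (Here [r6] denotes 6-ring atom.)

6

The query [r6] means: r6 matches atoms in a six-membered ring.
Check the 13 heavy atoms by environment: 6× C (in 6-ring) → match; 4× C (acyclic) → no; 3× O (acyclic) → no.
That gives 6 matching atoms.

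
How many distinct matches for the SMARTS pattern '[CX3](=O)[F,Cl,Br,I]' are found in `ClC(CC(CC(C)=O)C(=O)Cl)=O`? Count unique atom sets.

2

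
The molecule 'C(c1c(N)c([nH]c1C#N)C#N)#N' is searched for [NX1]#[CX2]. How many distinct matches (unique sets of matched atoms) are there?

3

[NX1]#[CX2] is the SMARTS for a nitrile: a nitrogen triple-bonded to a two-connected carbon.
The molecule carries 3 separate instances of a nitrile (-C#N) meeting every constraint; each maps to a distinct set of atoms, giving 3 matches.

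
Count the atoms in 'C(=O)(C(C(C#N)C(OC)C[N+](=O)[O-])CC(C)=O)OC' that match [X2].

3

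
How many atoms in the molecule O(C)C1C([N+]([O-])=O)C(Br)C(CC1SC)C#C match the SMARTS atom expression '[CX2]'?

2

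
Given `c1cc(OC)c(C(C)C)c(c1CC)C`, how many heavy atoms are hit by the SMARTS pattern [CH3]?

5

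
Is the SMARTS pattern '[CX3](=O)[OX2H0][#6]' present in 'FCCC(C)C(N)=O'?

No

The pattern [CX3](=O)[OX2H0][#6] describes a carbonyl carbon bonded to an oxygen that is itself bonded to carbon (no H on that O) — an ester.
The closest candidate here is a primary amide (-C(=O)NH2), but the carbonyl is bonded to N, not to an O-C linkage. No other fragment satisfies the full query, so there is no match.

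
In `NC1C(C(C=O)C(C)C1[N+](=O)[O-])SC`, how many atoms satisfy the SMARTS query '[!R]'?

9

The query [!R] means: !R matches any atom not in a ring.
Check the 14 heavy atoms by environment: 5× C (in 5-ring) → no; 3× C (acyclic) → match; 2× O (acyclic) → match; 1× N (charge +1, acyclic) → match; 1× O (charge -1, acyclic) → match; 1× N (acyclic) → match; 1× S (acyclic) → match.
Summing the matching environments: 3 + 2 + 1 + 1 + 1 + 1 = 9 matching atoms.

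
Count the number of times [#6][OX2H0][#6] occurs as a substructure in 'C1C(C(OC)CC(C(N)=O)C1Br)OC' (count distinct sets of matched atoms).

2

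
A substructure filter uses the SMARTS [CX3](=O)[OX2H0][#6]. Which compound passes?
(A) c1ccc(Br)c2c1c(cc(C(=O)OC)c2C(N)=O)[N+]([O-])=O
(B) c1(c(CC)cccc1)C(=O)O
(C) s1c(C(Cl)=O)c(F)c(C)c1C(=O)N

[CX3](=O)[OX2H0][#6] describes a carbonyl carbon bonded to an oxygen that is itself bonded to carbon (no H on that O) (an ester).
(A) contains a methyl-ester group (-C(=O)OCH3), which satisfies every atom and bond constraint.
(B) has a carboxylic acid group (-C(=O)OH) but the singly-bonded O carries H (OX2H1, not H0).
(C) has a primary amide (-C(=O)NH2) but the carbonyl is bonded to N, not to an O-C linkage.
So the answer is (A).

A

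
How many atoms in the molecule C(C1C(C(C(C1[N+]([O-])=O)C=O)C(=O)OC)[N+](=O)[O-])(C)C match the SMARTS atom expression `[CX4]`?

The query [CX4] means: C with X4: aliphatic carbon with exactly 4 total connections (bonds + H).
Check the 20 heavy atoms by environment: 9× C (X4) → match; 2× C (X3) → no; 4× O (X1) → no; 2× N (charge +1, X3) → no; 2× O (charge -1, X1) → no; 1× O (X2) → no.
That gives 9 matching atoms.

9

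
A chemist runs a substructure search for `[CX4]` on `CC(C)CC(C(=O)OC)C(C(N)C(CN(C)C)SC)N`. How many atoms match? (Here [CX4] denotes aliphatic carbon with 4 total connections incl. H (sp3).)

Check the 20 heavy atoms by environment: 13× C (X4) → match; 3× N (X3) → no; 1× S (X2) → no; 1× C (X3) → no; 1× O (X1) → no; 1× O (X2) → no.
That gives 13 matching atoms.

13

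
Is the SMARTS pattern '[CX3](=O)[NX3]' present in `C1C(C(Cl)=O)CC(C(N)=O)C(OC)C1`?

The pattern [CX3](=O)[NX3] describes a carbonyl carbon bonded to a trivalent nitrogen — an amide.
The molecule carries a primary amide (-C(=O)NH2), whose atoms satisfy every constraint of the query, so the pattern matches.

Yes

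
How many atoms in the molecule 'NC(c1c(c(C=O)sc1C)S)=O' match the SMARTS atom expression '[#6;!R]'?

The query [#6;!R] means: carbon not in any ring.
Check the 12 heavy atoms by environment: 1× s (aromatic, in 5-ring) → no; 4× c (aromatic, in 5-ring) → no; 3× C (acyclic) → match; 2× O (acyclic) → no; 1× N (acyclic) → no; 1× S (acyclic) → no.
That gives 3 matching atoms.

3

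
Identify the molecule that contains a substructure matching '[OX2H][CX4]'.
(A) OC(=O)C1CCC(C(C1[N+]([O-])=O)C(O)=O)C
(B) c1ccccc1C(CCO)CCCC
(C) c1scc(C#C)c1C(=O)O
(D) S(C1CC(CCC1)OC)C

B

[OX2H][CX4] describes a hydroxyl oxygen bound to an sp3 (X4) carbon (an aliphatic alcohol).
(A) has a carboxylic acid group (-C(=O)OH) but the -OH is on a CX3 carbonyl carbon, not a CX4 carbon.
(B) contains a hydroxyl group (-OH), which satisfies every atom and bond constraint.
(C) has a carboxylic acid group (-C(=O)OH) but the -OH is on a CX3 carbonyl carbon, not a CX4 carbon.
(D) has a methoxy ether (-OCH3) but the oxygen has H0 (ether), not H1.
So the answer is (B).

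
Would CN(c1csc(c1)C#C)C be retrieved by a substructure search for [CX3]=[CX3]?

No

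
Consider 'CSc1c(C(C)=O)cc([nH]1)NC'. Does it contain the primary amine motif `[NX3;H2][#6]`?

No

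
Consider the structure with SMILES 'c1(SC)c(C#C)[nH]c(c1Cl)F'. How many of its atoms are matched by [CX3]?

0

Check the 11 heavy atoms by environment: 1× n (aromatic, X3) → no; 4× c (aromatic, X3) → no; 1× Cl (X1) → no; 1× F (X1) → no; 2× C (X2) → no; 1× S (X2) → no; 1× C (X4) → no.
No environment satisfies the query, so 0 matching atoms.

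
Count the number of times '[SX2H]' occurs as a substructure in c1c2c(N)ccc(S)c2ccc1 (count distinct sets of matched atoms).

1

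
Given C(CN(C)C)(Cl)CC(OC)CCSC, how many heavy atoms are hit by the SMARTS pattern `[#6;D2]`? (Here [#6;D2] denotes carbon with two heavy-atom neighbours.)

The query [#6;D2] means: any carbon bonded to exactly two heavy atoms.
Check the 14 heavy atoms by environment: 4× C (D2) → match; 2× C (D3) → no; 1× Cl (D1) → no; 1× S (D2) → no; 4× C (D1) → no; 1× O (D2) → no; 1× N (D3) → no.
That gives 4 matching atoms.

4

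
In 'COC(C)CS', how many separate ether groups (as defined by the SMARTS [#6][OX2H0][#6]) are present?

[#6][OX2H0][#6] is the SMARTS for an ether: an aliphatic oxygen bridging two carbons with no H on the oxygen.
Exactly one fragment in the molecule meets all constraints, giving 1 match.

1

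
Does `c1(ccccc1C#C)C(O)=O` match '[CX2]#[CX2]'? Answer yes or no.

Yes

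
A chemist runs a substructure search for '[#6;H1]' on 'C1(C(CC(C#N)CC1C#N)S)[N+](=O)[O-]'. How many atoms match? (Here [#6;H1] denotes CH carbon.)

4

The query [#6;H1] means: any carbon bearing exactly one hydrogen.
Check the 14 heavy atoms by environment: 4× C (H1) → match; 2× C (H2) → no; 1× N (charge +1, H0) → no; 1× O (charge -1, H0) → no; 1× O (H0) → no; 2× C (H0) → no; 2× N (H0) → no; 1× S (H1) → no.
That gives 4 matching atoms.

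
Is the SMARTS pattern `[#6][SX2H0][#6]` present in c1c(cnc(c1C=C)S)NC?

No

The pattern [#6][SX2H0][#6] describes an aliphatic sulfur bridging two carbons with no H on the sulfur — a thioether.
The closest candidate here is a thiol (-SH), but the sulfur has H1, not H0 bridging two carbons. No other fragment satisfies the full query, so there is no match.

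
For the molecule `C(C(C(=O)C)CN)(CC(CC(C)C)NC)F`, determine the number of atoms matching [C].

12

The query [C] means: uppercase C matches aliphatic (non-aromatic) carbon only.
Check the 16 heavy atoms by environment: 12× C → match; 2× N → no; 1× F → no; 1× O → no.
That gives 12 matching atoms.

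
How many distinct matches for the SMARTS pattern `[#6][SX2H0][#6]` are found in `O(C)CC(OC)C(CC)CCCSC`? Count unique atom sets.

1

[#6][SX2H0][#6] is the SMARTS for a thioether: an aliphatic sulfur bridging two carbons with no H on the sulfur.
Exactly one fragment in the molecule meets all constraints, giving 1 match.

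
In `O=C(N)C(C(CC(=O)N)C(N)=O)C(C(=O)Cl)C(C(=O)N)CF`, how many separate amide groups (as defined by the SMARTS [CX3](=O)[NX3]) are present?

4

[CX3](=O)[NX3] is the SMARTS for an amide: a carbonyl carbon bonded to a trivalent nitrogen.
The molecule carries 4 separate instances of a primary amide (-C(=O)NH2) meeting every constraint; each maps to a distinct set of atoms, giving 4 matches.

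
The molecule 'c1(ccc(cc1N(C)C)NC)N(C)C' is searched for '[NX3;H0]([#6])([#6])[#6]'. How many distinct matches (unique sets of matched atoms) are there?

[NX3;H0]([#6])([#6])[#6] is the SMARTS for a tertiary amine: a trivalent nitrogen with no H, bonded to three carbons.
The molecule carries 2 separate instances of a dimethylamino group (-N(CH3)2) meeting every constraint; each maps to a distinct set of atoms, giving 2 matches.

2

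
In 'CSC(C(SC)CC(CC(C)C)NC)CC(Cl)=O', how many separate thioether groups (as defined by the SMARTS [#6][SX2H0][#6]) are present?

[#6][SX2H0][#6] is the SMARTS for a thioether: an aliphatic sulfur bridging two carbons with no H on the sulfur.
The molecule carries 2 separate instances of a methylthio ether (-SCH3) meeting every constraint; each maps to a distinct set of atoms, giving 2 matches.

2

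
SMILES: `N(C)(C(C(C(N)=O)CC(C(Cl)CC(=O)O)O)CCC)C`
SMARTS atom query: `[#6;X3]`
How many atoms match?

2

Check the 20 heavy atoms by environment: 11× C (X4) → no; 2× C (X3) → match; 2× O (X1) → no; 2× O (X2) → no; 1× Cl (X1) → no; 2× N (X3) → no.
That gives 2 matching atoms.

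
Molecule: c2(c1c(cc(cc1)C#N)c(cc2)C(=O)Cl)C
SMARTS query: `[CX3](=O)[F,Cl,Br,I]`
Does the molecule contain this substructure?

Yes

The pattern [CX3](=O)[F,Cl,Br,I] describes a carbonyl carbon bonded to a halogen — an acyl halide.
The molecule carries an acyl chloride (-C(=O)Cl), whose atoms satisfy every constraint of the query, so the pattern matches.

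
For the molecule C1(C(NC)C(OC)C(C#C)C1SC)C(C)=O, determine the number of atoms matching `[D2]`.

4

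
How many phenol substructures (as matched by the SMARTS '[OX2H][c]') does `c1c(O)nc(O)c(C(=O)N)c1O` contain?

[OX2H][c] is the SMARTS for a phenol: a hydroxyl oxygen attached to an aromatic carbon.
The molecule carries 3 separate instances of a hydroxyl group (-OH) meeting every constraint; each maps to a distinct set of atoms, giving 3 matches.

3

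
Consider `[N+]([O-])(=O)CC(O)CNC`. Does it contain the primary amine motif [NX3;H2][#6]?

The pattern [NX3;H2][#6] describes a trivalent nitrogen with two H attached to carbon — a primary amine.
The closest candidate here is a nitro group (-[N+](=O)[O-]), but the nitrogen is [N+] with no H, not NX3H2. No other fragment satisfies the full query, so there is no match.

No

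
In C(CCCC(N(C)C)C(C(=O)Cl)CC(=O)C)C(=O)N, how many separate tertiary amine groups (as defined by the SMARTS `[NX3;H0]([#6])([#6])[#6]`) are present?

[NX3;H0]([#6])([#6])[#6] is the SMARTS for a tertiary amine: a trivalent nitrogen with no H, bonded to three carbons.
Exactly one fragment in the molecule meets all constraints, giving 1 match.

1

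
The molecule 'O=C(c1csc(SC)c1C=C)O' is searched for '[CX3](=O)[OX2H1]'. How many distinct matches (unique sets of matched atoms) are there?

1

[CX3](=O)[OX2H1] is the SMARTS for a carboxylic acid: an sp2 carbon double-bonded to O and single-bonded to an -OH oxygen.
Exactly one fragment in the molecule meets all constraints, giving 1 match.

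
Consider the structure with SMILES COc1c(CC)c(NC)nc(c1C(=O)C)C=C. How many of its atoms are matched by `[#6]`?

13

The query [#6] means: #6 matches any atom with atomic number 6 (carbon, aromatic or aliphatic).
Check the 17 heavy atoms by environment: 1× n (aromatic) → no; 5× c (aromatic) → match; 8× C → match; 1× N → no; 2× O → no.
Summing the matching environments: 5 + 8 = 13 matching atoms.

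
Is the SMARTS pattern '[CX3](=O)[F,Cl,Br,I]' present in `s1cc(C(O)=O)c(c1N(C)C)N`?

The pattern [CX3](=O)[F,Cl,Br,I] describes a carbonyl carbon bonded to a halogen — an acyl halide.
The closest candidate here is a carboxylic acid group (-C(=O)OH), but the carbonyl is bonded to -OH, not to a halogen. No other fragment satisfies the full query, so there is no match.

No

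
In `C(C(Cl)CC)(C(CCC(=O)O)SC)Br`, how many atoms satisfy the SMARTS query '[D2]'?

4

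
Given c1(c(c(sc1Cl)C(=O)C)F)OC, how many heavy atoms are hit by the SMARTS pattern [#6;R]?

4

Check the 12 heavy atoms by environment: 1× s (aromatic, in 5-ring) → no; 4× c (aromatic, in 5-ring) → match; 3× C (acyclic) → no; 2× O (acyclic) → no; 1× Cl (acyclic) → no; 1× F (acyclic) → no.
That gives 4 matching atoms.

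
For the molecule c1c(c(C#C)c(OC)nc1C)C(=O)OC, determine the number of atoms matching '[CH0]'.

2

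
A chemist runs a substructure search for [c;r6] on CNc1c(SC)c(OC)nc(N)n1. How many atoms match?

4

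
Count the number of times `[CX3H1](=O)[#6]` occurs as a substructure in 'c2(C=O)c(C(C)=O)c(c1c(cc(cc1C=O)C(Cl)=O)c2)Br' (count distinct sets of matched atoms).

2

[CX3H1](=O)[#6] is the SMARTS for an aldehyde: an sp2 carbon with one H, double-bonded to O and single-bonded to carbon.
The molecule carries 2 separate instances of an aldehyde (-CHO) meeting every constraint; each maps to a distinct set of atoms, giving 2 matches.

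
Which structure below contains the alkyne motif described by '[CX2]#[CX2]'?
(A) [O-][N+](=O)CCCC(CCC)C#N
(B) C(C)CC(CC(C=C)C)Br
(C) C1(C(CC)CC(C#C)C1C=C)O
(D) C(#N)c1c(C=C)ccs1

[CX2]#[CX2] describes a carbon-carbon triple bond (an alkyne).
(A) has a nitrile (-C#N) but the triple bond is C#N, not C#C.
(B) has a vinyl group (-CH=CH2) but the C=C is a double bond; both carbons are CX3, not CX2.
(C) contains an ethynyl group (-C#CH), which satisfies every atom and bond constraint.
(D) has a nitrile (-C#N) but the triple bond is C#N, not C#C.
So the answer is (C).

C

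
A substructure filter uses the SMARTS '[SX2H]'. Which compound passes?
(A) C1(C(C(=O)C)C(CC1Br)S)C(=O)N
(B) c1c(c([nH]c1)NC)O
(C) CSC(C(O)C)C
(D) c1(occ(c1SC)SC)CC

[SX2H] describes an aliphatic sulfur with two connections, one being H (a thiol).
(A) contains a thiol (-SH), which satisfies every atom and bond constraint.
(B) has a hydroxyl group (-OH) but it is an -OH, not an -SH.
(C) has a hydroxyl group (-OH) but it is an -OH, not an -SH.
(D) has a methylthio ether (-SCH3) but the sulfur has H0 (bonded to two carbons), not H1.
So the answer is (A).

A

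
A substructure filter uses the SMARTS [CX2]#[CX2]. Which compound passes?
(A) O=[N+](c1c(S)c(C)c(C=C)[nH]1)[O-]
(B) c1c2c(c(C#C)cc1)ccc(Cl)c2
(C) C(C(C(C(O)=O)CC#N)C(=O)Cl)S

[CX2]#[CX2] describes a carbon-carbon triple bond (an alkyne).
(A) has a vinyl group (-CH=CH2) but the C=C is a double bond; both carbons are CX3, not CX2.
(B) contains an ethynyl group (-C#CH), which satisfies every atom and bond constraint.
(C) has a nitrile (-C#N) but the triple bond is C#N, not C#C.
So the answer is (B).

B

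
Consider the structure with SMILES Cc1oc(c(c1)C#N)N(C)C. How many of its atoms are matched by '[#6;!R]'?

Check the 11 heavy atoms by environment: 1× o (aromatic, in 5-ring) → no; 4× c (aromatic, in 5-ring) → no; 4× C (acyclic) → match; 2× N (acyclic) → no.
That gives 4 matching atoms.

4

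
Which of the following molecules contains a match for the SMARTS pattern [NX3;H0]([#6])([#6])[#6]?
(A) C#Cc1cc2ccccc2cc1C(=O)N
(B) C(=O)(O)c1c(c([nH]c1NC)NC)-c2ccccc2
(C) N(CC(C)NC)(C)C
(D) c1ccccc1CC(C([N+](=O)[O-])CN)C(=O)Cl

[NX3;H0]([#6])([#6])[#6] describes a trivalent nitrogen with no H, bonded to three carbons (a tertiary amine).
(A) has a primary amide (-C(=O)NH2) but the amide nitrogen has H2 and only one carbon neighbour.
(B) has an N-methylamino group (-NHCH3) but the nitrogen still has one H (H1), not H0.
(C) contains a dimethylamino group (-N(CH3)2), which satisfies every atom and bond constraint.
(D) has a primary amino group (-NH2) but the nitrogen has H2, not H0 with three carbons.
So the answer is (C).

C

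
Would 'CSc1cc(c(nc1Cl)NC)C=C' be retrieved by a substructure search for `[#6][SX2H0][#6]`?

The pattern [#6][SX2H0][#6] describes an aliphatic sulfur bridging two carbons with no H on the sulfur — a thioether.
The molecule carries a methylthio ether (-SCH3), whose atoms satisfy every constraint of the query, so the pattern matches.

Yes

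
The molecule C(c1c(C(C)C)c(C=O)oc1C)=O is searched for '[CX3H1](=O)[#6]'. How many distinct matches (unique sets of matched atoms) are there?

2

[CX3H1](=O)[#6] is the SMARTS for an aldehyde: an sp2 carbon with one H, double-bonded to O and single-bonded to carbon.
The molecule carries 2 separate instances of an aldehyde (-CHO) meeting every constraint; each maps to a distinct set of atoms, giving 2 matches.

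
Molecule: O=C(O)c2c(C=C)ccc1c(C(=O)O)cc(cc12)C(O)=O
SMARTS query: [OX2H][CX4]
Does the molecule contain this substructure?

No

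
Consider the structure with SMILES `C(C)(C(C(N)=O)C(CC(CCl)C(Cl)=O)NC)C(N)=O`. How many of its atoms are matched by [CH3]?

2

The query [CH3] means: aliphatic carbon with exactly three hydrogens.
Check the 19 heavy atoms by environment: 2× C (H2) → no; 4× C (H1) → no; 2× C (H3) → match; 2× Cl (H0) → no; 3× C (H0) → no; 3× O (H0) → no; 2× N (H2) → no; 1× N (H1) → no.
That gives 2 matching atoms.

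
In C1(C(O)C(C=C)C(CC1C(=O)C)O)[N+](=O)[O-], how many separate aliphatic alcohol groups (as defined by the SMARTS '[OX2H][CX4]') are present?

[OX2H][CX4] is the SMARTS for an aliphatic alcohol: a hydroxyl oxygen bound to an sp3 (X4) carbon.
The molecule carries 2 separate instances of a hydroxyl group (-OH) meeting every constraint; each maps to a distinct set of atoms, giving 2 matches.

2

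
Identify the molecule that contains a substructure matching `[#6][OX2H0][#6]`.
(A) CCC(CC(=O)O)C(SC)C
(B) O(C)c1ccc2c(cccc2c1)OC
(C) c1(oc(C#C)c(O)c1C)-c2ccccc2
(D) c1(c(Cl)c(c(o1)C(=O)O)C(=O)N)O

B

[#6][OX2H0][#6] describes an aliphatic oxygen bridging two carbons with no H on the oxygen (an ether).
(A) has a carboxylic acid group (-C(=O)OH) but the -OH oxygen has H1; the =O is OX1, not OX2.
(B) contains a methoxy ether (-OCH3), which satisfies every atom and bond constraint.
(C) has a hydroxyl group (-OH) but the oxygen has H1, not H0 bridging two carbons.
(D) has a hydroxyl group (-OH) but the oxygen has H1, not H0 bridging two carbons.
So the answer is (B).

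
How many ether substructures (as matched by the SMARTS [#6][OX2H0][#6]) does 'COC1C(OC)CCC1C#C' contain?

2

[#6][OX2H0][#6] is the SMARTS for an ether: an aliphatic oxygen bridging two carbons with no H on the oxygen.
The molecule carries 2 separate instances of a methoxy ether (-OCH3) meeting every constraint; each maps to a distinct set of atoms, giving 2 matches.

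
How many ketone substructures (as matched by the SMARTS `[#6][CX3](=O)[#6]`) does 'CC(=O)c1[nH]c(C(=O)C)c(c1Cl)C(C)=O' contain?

3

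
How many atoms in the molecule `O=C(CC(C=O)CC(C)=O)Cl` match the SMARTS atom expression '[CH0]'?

2

The query [CH0] means: aliphatic carbon with no attached hydrogen.
Check the 11 heavy atoms by environment: 2× C (H2) → no; 2× C (H1) → no; 3× O (H0) → no; 2× C (H0) → match; 1× C (H3) → no; 1× Cl (H0) → no.
That gives 2 matching atoms.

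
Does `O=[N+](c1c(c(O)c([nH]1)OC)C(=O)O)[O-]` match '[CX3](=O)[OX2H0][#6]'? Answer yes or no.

The pattern [CX3](=O)[OX2H0][#6] describes a carbonyl carbon bonded to an oxygen that is itself bonded to carbon (no H on that O) — an ester.
The closest candidate here is a methoxy ether (-OCH3), but the ether oxygen is not adjacent to a C=O carbon. No other fragment satisfies the full query, so there is no match.

No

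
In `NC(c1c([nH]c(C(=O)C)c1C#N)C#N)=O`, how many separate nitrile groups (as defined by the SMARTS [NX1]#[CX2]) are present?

2

[NX1]#[CX2] is the SMARTS for a nitrile: a nitrogen triple-bonded to a two-connected carbon.
The molecule carries 2 separate instances of a nitrile (-C#N) meeting every constraint; each maps to a distinct set of atoms, giving 2 matches.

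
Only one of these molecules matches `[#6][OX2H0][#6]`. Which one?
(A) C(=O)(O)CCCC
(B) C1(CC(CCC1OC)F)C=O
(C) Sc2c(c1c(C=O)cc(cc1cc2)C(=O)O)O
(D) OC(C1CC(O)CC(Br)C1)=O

B

[#6][OX2H0][#6] describes an aliphatic oxygen bridging two carbons with no H on the oxygen (an ether).
(A) has a carboxylic acid group (-C(=O)OH) but the -OH oxygen has H1; the =O is OX1, not OX2.
(B) contains a methoxy ether (-OCH3), which satisfies every atom and bond constraint.
(C) has a hydroxyl group (-OH) but the oxygen has H1, not H0 bridging two carbons.
(D) has a carboxylic acid group (-C(=O)OH) but the -OH oxygen has H1; the =O is OX1, not OX2.
So the answer is (B).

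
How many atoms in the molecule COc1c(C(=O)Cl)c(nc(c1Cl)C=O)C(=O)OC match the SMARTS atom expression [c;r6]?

5

The query [c;r6] means: aromatic carbon that belongs to a six-membered ring.
Check the 18 heavy atoms by environment: 1× n (aromatic, in 6-ring) → no; 5× c (aromatic, in 6-ring) → match; 5× O (acyclic) → no; 5× C (acyclic) → no; 2× Cl (acyclic) → no.
That gives 5 matching atoms.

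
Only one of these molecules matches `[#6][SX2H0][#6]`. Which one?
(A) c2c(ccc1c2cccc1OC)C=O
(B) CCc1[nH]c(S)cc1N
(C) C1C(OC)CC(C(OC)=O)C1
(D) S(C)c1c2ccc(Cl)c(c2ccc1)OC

D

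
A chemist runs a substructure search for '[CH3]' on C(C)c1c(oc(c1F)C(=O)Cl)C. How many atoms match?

Check the 12 heavy atoms by environment: 1× o (aromatic, H0) → no; 4× c (aromatic, H0) → no; 2× C (H3) → match; 1× C (H0) → no; 1× O (H0) → no; 1× Cl (H0) → no; 1× C (H2) → no; 1× F (H0) → no.
That gives 2 matching atoms.

2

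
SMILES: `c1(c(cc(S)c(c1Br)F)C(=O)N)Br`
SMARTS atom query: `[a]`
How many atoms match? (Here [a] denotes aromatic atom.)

6

Check the 13 heavy atoms by environment: 6× c (aromatic) → match; 2× Br → no; 1× C → no; 1× O → no; 1× N → no; 1× F → no; 1× S → no.
That gives 6 matching atoms.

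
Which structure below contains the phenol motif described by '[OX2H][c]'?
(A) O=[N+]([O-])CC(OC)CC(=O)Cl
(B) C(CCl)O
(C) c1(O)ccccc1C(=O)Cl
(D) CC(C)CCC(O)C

C

[OX2H][c] describes a hydroxyl oxygen attached to an aromatic carbon (a phenol).
(A) has a methoxy ether (-OCH3) but the oxygen has H0, not H1.
(B) has a hydroxyl group (-OH) but the -OH is on an aliphatic carbon, not an aromatic c.
(C) contains a hydroxyl group (-OH), which satisfies every atom and bond constraint.
(D) has a hydroxyl group (-OH) but the -OH is on an aliphatic carbon, not an aromatic c.
So the answer is (C).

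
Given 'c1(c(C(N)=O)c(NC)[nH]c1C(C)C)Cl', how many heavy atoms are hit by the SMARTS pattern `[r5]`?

5

The query [r5] means: r5 matches atoms in a five-membered ring.
Check the 14 heavy atoms by environment: 1× n (aromatic, in 5-ring) → match; 4× c (aromatic, in 5-ring) → match; 2× N (acyclic) → no; 5× C (acyclic) → no; 1× Cl (acyclic) → no; 1× O (acyclic) → no.
Summing the matching environments: 1 + 4 = 5 matching atoms.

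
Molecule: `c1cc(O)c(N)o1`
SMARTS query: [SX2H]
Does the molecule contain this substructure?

The pattern [SX2H] describes an aliphatic sulfur with two connections, one being H — a thiol.
The closest candidate here is a hydroxyl group (-OH), but it is an -OH, not an -SH. No other fragment satisfies the full query, so there is no match.

No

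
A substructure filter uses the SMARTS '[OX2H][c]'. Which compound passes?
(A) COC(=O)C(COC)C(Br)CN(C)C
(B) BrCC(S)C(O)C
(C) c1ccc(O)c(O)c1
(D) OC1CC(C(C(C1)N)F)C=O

C

[OX2H][c] describes a hydroxyl oxygen attached to an aromatic carbon (a phenol).
(A) has a methoxy ether (-OCH3) but the oxygen has H0, not H1.
(B) has a hydroxyl group (-OH) but the -OH is on an aliphatic carbon, not an aromatic c.
(C) contains a hydroxyl group (-OH), which satisfies every atom and bond constraint.
(D) has a hydroxyl group (-OH) but the -OH is on an aliphatic carbon, not an aromatic c.
So the answer is (C).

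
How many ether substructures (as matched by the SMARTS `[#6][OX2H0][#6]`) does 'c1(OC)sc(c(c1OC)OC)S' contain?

3

[#6][OX2H0][#6] is the SMARTS for an ether: an aliphatic oxygen bridging two carbons with no H on the oxygen.
The molecule carries 3 separate instances of a methoxy ether (-OCH3) meeting every constraint; each maps to a distinct set of atoms, giving 3 matches.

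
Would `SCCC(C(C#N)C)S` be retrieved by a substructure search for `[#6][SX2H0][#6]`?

The pattern [#6][SX2H0][#6] describes an aliphatic sulfur bridging two carbons with no H on the sulfur — a thioether.
The closest candidate here is a thiol (-SH), but the sulfur has H1, not H0 bridging two carbons. No other fragment satisfies the full query, so there is no match.

No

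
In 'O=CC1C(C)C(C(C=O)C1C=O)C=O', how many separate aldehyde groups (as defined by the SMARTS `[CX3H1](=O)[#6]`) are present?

4

[CX3H1](=O)[#6] is the SMARTS for an aldehyde: an sp2 carbon with one H, double-bonded to O and single-bonded to carbon.
The molecule carries 4 separate instances of an aldehyde (-CHO) meeting every constraint; each maps to a distinct set of atoms, giving 4 matches.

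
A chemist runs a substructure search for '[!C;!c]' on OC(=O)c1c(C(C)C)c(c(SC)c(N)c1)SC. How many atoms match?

The query [!C;!c] means: neither aliphatic nor aromatic carbon — same as [!#6].
Check the 17 heavy atoms by environment: 6× c (aromatic) → no; 6× C → no; 1× N → match; 2× O → match; 2× S → match.
Summing the matching environments: 1 + 2 + 2 = 5 matching atoms.

5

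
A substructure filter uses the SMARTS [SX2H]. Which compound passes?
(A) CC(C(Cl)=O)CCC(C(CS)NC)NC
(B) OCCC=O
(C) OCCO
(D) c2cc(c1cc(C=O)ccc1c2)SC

[SX2H] describes an aliphatic sulfur with two connections, one being H (a thiol).
(A) contains a thiol (-SH), which satisfies every atom and bond constraint.
(B) has a hydroxyl group (-OH) but it is an -OH, not an -SH.
(C) has a hydroxyl group (-OH) but it is an -OH, not an -SH.
(D) has a methylthio ether (-SCH3) but the sulfur has H0 (bonded to two carbons), not H1.
So the answer is (A).

A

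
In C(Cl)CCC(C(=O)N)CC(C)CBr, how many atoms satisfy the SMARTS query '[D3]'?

Check the 13 heavy atoms by environment: 5× C (D2) → no; 3× C (D3) → match; 1× Cl (D1) → no; 1× Br (D1) → no; 1× C (D1) → no; 1× O (D1) → no; 1× N (D1) → no.
That gives 3 matching atoms.

3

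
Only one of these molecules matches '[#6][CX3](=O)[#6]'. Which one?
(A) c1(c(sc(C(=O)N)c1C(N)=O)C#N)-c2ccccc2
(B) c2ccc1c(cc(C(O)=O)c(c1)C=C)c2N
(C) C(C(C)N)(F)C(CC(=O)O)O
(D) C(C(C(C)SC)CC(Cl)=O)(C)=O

[#6][CX3](=O)[#6] describes a carbonyl carbon (no H) flanked by two carbons (a ketone).
(A) has a primary amide (-C(=O)NH2) but one neighbour of the carbonyl carbon is N, not C.
(B) has a carboxylic acid group (-C(=O)OH) but one neighbour of the carbonyl carbon is O, not C.
(C) has a carboxylic acid group (-C(=O)OH) but one neighbour of the carbonyl carbon is O, not C.
(D) contains an acetyl/ketone group (-C(=O)CH3), which satisfies every atom and bond constraint.
So the answer is (D).

D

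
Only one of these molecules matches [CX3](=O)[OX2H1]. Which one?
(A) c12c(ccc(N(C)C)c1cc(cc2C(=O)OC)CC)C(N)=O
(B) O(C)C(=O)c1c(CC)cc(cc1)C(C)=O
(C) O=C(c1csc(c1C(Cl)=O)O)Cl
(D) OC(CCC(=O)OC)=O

[CX3](=O)[OX2H1] describes an sp2 carbon double-bonded to O and single-bonded to an -OH oxygen (a carboxylic acid).
(A) has a primary amide (-C(=O)NH2) but the carbonyl is bonded to N, not to an -OH oxygen.
(B) has a methyl-ester group (-C(=O)OCH3) but the singly-bonded O has no H (OX2H0, not OX2H1).
(C) has an acyl chloride (-C(=O)Cl) but the carbonyl is bonded to Cl, not to an -OH oxygen.
(D) contains a carboxylic acid group (-C(=O)OH), which satisfies every atom and bond constraint.
So the answer is (D).

D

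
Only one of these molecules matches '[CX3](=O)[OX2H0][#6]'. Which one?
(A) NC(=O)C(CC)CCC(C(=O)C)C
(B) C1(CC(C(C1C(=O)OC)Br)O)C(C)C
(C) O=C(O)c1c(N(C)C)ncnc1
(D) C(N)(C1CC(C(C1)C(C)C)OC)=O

B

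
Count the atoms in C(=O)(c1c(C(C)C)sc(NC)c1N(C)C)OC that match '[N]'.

2

The query [N] means: uppercase N matches aliphatic (non-aromatic) nitrogen only.
Check the 17 heavy atoms by environment: 1× s (aromatic) → no; 4× c (aromatic) → no; 8× C → no; 2× N → match; 2× O → no.
That gives 2 matching atoms.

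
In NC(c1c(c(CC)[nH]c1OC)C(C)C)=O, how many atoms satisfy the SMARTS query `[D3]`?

6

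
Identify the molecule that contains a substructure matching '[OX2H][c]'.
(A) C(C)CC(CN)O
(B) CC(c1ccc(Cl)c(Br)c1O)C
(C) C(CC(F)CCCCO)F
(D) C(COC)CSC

[OX2H][c] describes a hydroxyl oxygen attached to an aromatic carbon (a phenol).
(A) has a hydroxyl group (-OH) but the -OH is on an aliphatic carbon, not an aromatic c.
(B) contains a hydroxyl group (-OH), which satisfies every atom and bond constraint.
(C) has a hydroxyl group (-OH) but the -OH is on an aliphatic carbon, not an aromatic c.
(D) has a methoxy ether (-OCH3) but the oxygen has H0, not H1.
So the answer is (B).

B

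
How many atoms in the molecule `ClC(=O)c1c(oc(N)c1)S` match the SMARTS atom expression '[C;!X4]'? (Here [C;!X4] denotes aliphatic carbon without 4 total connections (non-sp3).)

The query [C;!X4] means: aliphatic carbon that does not have four total connections.
Check the 10 heavy atoms by environment: 1× o (aromatic, X2) → no; 4× c (aromatic, X3) → no; 1× C (X3) → match; 1× O (X1) → no; 1× Cl (X1) → no; 1× S (X2) → no; 1× N (X3) → no.
That gives 1 matching atom.

1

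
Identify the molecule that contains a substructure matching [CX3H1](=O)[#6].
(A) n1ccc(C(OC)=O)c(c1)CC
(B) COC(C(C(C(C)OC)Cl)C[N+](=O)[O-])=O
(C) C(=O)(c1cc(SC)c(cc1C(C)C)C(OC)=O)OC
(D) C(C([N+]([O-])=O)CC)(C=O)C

[CX3H1](=O)[#6] describes an sp2 carbon with one H, double-bonded to O and single-bonded to carbon (an aldehyde).
(A) has a methyl-ester group (-C(=O)OCH3) but the carbonyl carbon has H0, not H1.
(B) has a methyl-ester group (-C(=O)OCH3) but the carbonyl carbon has H0, not H1.
(C) has a methyl-ester group (-C(=O)OCH3) but the carbonyl carbon has H0, not H1.
(D) contains an aldehyde (-CHO), which satisfies every atom and bond constraint.
So the answer is (D).

D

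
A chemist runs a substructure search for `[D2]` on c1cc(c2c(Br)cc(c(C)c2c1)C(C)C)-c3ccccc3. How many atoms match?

The query [D2] means: atom with exactly two heavy-atom neighbours.
Check the 21 heavy atoms by environment: 7× c (aromatic, D3) → no; 9× c (aromatic, D2) → match; 1× Br (D1) → no; 3× C (D1) → no; 1× C (D3) → no.
That gives 9 matching atoms.

9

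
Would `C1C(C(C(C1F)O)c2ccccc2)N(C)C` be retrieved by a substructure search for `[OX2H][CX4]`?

Yes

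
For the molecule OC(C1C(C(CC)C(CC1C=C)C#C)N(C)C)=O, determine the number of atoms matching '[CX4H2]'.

Check the 18 heavy atoms by environment: 5× C (H1, X4) → no; 2× C (H2, X4) → match; 1× C (H0, X3) → no; 1× O (H0, X1) → no; 1× O (H1, X2) → no; 1× N (H0, X3) → no; 3× C (H3, X4) → no; 1× C (H1, X3) → no; 1× C (H2, X3) → no; 1× C (H0, X2) → no; 1× C (H1, X2) → no.
That gives 2 matching atoms.

2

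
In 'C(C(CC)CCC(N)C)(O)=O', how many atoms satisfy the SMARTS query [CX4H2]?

3

The query [CX4H2] means: sp3 carbon (X4) with exactly two hydrogens.
Check the 11 heavy atoms by environment: 2× C (H3, X4) → no; 2× C (H1, X4) → no; 3× C (H2, X4) → match; 1× N (H2, X3) → no; 1× C (H0, X3) → no; 1× O (H0, X1) → no; 1× O (H1, X2) → no.
That gives 3 matching atoms.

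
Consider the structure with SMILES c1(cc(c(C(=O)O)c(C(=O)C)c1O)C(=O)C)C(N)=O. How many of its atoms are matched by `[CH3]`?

2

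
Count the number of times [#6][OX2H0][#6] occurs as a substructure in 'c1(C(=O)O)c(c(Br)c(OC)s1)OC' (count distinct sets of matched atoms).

2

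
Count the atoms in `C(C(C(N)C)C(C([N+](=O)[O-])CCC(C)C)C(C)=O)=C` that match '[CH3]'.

4

The query [CH3] means: aliphatic carbon with exactly three hydrogens.
Check the 19 heavy atoms by environment: 4× C (H3) → match; 6× C (H1) → no; 3× C (H2) → no; 1× C (H0) → no; 2× O (H0) → no; 1× N (charge +1, H0) → no; 1× O (charge -1, H0) → no; 1× N (H2) → no.
That gives 4 matching atoms.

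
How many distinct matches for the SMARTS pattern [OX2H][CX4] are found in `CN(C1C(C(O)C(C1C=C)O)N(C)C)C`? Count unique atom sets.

2

[OX2H][CX4] is the SMARTS for an aliphatic alcohol: a hydroxyl oxygen bound to an sp3 (X4) carbon.
The molecule carries 2 separate instances of a hydroxyl group (-OH) meeting every constraint; each maps to a distinct set of atoms, giving 2 matches.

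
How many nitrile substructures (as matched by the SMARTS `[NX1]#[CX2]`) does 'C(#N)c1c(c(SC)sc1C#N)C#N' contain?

3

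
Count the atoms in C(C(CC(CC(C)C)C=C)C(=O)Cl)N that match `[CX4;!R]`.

8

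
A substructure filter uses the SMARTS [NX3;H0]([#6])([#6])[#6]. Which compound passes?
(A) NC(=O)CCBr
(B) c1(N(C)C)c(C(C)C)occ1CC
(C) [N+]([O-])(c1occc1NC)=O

B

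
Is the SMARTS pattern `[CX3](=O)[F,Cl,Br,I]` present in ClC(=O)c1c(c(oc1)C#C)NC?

Yes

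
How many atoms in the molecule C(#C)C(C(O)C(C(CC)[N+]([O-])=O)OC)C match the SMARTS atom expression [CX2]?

2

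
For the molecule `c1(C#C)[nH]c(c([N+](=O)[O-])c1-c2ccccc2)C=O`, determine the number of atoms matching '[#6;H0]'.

6

The query [#6;H0] means: any carbon with no attached hydrogen.
Check the 18 heavy atoms by environment: 1× n (aromatic, H1) → no; 5× c (aromatic, H0) → match; 1× N (charge +1, H0) → no; 1× O (charge -1, H0) → no; 2× O (H0) → no; 1× C (H0) → match; 2× C (H1) → no; 5× c (aromatic, H1) → no.
Summing the matching environments: 5 + 1 = 6 matching atoms.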